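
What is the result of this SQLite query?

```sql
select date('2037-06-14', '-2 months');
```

Adding -2 months to 2037-06-14 gives 2037-04-14.

2037-04-14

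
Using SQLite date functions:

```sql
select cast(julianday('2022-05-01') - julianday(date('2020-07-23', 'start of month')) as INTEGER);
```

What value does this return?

669

`start of month` rewinds 2020-07-23 to 2020-07-01.
30 days remain in July 2020 after the 1st (31 − 1).
Full months from August 2020 through April 2022 contribute their day counts.
Then 1 day into May 2022.
Total: 30 + 31 + 30 + 31 + 30 + 31 + 31 + 28 + 31 + 30 + 31 + 30 + 31 + 31 + 30 + 31 + 30 + 31 + 31 + 28 + 31 + 30 + 1 = 669.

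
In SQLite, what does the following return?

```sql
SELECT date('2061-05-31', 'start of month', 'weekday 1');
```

2061-05-02

`start of month` rewinds 2061-05-31 to 2061-05-01.
`weekday 1` advances to the next Monday; 2061-05-01 is a Sunday, so it moves forward to 2061-05-02.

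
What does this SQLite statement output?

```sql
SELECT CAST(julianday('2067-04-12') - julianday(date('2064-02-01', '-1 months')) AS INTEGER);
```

1197

Adding -1 month to 2064-02-01 gives 2064-01-01.
30 days remain in January 2064 after the 1st (31 − 1).
Full months from February 2064 through March 2067 contribute their day counts.
Then 12 days into April 2067.
Total: 30 + 29 + 31 + 30 + 31 + 30 + 31 + 31 + 30 + 31 + 30 + 31 + 31 + 28 + 31 + 30 + 31 + 30 + 31 + 31 + 30 + 31 + 30 + 31 + 31 + 28 + 31 + 30 + 31 + 30 + 31 + 31 + 30 + 31 + 30 + 31 + 31 + 28 + 31 + 12 = 1197.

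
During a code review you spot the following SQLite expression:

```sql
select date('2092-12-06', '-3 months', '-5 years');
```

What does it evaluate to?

2087-09-06

Adding -3 months to 2092-12-06 gives 2092-09-06.
Adding -5 years to 2092-09-06 gives 2087-09-06.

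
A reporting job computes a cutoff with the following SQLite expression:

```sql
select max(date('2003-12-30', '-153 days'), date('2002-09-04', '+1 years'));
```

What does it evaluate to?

date('2003-12-30', '-153 days') → 2003-07-30.
date('2002-09-04', '+1 years') → 2003-09-04.
Later of the two is 2003-09-04.

2003-09-04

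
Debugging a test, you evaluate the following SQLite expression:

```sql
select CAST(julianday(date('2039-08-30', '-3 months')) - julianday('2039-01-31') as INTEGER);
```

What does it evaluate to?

Adding -3 months to 2039-08-30 gives 2039-05-30.
0 days remain in January 2039 after the 31st (31 − 31).
February 2039: 28 days.
March 2039: 31 days.
April 2039: 30 days.
Then 30 days into May 2039.
Total: 0 + 28 + 31 + 30 + 30 = 119.

119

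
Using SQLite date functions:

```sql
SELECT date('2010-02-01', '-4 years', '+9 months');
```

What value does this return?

2006-11-01

Adding -4 years to 2010-02-01 gives 2006-02-01.
Adding +9 months to 2006-02-01 gives 2006-11-01.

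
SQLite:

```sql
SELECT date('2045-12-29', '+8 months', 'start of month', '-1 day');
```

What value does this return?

Adding +8 months to 2045-12-29 gives 2046-08-29.
`start of month` rewinds 2046-08-29 to 2046-08-01.
Going back 1 day from 2046-08-01 reaches 2046-07-31 (last day of July, 31 days).

2046-07-31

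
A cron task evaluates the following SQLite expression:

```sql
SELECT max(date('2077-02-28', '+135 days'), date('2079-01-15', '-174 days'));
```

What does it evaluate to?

2078-07-25

date('2077-02-28', '+135 days') → 2077-07-13.
date('2079-01-15', '-174 days') → 2078-07-25.
Later of the two is 2078-07-25.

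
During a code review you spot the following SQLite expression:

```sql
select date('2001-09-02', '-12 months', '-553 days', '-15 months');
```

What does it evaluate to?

1997-11-27

Adding -12 months to 2001-09-02 gives 2000-09-02.
Applying '-553 days' to 2000-09-02: counting 553 days back gives 1999-02-27.
Adding -15 months to 1999-02-27 gives 1997-11-27.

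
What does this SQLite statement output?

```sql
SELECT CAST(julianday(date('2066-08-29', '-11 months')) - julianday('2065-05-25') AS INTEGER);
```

127

Adding -11 months to 2066-08-29 gives 2065-09-29.
6 days remain in May 2065 after the 25th (31 − 25).
June 2065: 30 days.
July 2065: 31 days.
August 2065: 31 days.
Then 29 days into September 2065.
Total: 6 + 30 + 31 + 31 + 29 = 127.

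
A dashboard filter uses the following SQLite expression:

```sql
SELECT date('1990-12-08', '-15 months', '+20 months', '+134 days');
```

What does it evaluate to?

Adding -15 months to 1990-12-08 gives 1989-09-08.
Adding +20 months to 1989-09-08 gives 1991-05-08.
Applying '+134 days' to 1991-05-08: counting 134 days forward gives 1991-09-19.

1991-09-19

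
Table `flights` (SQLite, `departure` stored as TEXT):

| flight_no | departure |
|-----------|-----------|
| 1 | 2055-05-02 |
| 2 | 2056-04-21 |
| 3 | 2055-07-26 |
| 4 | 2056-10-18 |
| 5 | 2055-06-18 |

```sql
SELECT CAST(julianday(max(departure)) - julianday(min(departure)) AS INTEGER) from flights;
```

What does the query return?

MIN = 2055-05-02, MAX = 2056-10-18.
29 days remain in May 2055 after the 2nd (31 − 2).
Full months from June 2055 through September 2056 contribute their day counts.
Then 18 days into October 2056.
Total: 29 + 30 + 31 + 31 + 30 + 31 + 30 + 31 + 31 + 29 + 31 + 30 + 31 + 30 + 31 + 31 + 30 + 18 = 535.

535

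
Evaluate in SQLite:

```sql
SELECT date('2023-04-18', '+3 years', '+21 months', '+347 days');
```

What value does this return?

2028-12-30

Adding +3 years to 2023-04-18 gives 2026-04-18.
Adding +21 months to 2026-04-18 gives 2028-01-18.
Applying '+347 days' to 2028-01-18: counting 347 days forward gives 2028-12-30.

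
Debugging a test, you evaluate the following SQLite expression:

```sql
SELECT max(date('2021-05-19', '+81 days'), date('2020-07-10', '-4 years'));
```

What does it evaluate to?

date('2021-05-19', '+81 days') → 2021-08-08.
date('2020-07-10', '-4 years') → 2016-07-10.
Later of the two is 2021-08-08.

2021-08-08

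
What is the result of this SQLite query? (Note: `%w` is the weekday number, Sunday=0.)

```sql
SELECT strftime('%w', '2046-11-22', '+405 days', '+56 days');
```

First apply '+405 days', '+56 days': 2046-11-22 → 2048-02-26.
2048-02-26 is a Wednesday; with Sunday=0 that is 3.

3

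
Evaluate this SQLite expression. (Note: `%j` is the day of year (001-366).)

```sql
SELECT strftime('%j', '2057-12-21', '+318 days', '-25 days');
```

283

First apply '+318 days', '-25 days': 2057-12-21 → 2058-10-10.
Day-of-year for 2058-10-10: days since 2058-01-01 inclusive = 283, zero-padded to 283.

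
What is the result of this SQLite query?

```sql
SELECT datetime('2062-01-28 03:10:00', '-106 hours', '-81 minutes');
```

2062-01-23 15:49:00

-106 hours from 2062-01-28 03:10:00 is 2062-01-23 17:10:00 (crosses midnight).
81 minutes = 1h 21m; -81 minutes from 2062-01-23 17:10:00 is 2062-01-23 15:49:00.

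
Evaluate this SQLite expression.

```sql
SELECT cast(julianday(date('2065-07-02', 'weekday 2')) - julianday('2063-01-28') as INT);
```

`weekday 2` advances to the next Tuesday; 2065-07-02 is a Thursday, so it moves forward to 2065-07-07.
3 days remain in January 2063 after the 28th (31 − 28).
Full months from February 2063 through June 2065 contribute their day counts.
Then 7 days into July 2065.
Total: 3 + 28 + 31 + 30 + 31 + 30 + 31 + 31 + 30 + 31 + 30 + 31 + 31 + 29 + 31 + 30 + 31 + 30 + 31 + 31 + 30 + 31 + 30 + 31 + 31 + 28 + 31 + 30 + 31 + 30 + 7 = 891.

891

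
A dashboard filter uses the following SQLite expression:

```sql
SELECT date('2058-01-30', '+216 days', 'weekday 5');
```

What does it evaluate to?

Applying '+216 days' to 2058-01-30: counting 216 days forward gives 2058-09-03.
`weekday 5` advances to the next Friday; 2058-09-03 is a Tuesday, so it moves forward to 2058-09-06.

2058-09-06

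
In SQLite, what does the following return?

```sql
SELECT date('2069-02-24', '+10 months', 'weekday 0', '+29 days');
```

Adding +10 months to 2069-02-24 gives 2069-12-24.
`weekday 0` advances to the next Sunday; 2069-12-24 is a Tuesday, so it moves forward to 2069-12-29.
December 2069 has 31 days; 2 remain after the 29th, so 3 days reach 2070-01-01.
Advancing 26 more days within January lands on 2070-01-27.

2070-01-27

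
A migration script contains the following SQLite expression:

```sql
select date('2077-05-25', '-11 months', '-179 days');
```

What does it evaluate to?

2075-12-29

Adding -11 months to 2077-05-25 gives 2076-06-25.
Applying '-179 days' to 2076-06-25: counting 179 days back gives 2075-12-29.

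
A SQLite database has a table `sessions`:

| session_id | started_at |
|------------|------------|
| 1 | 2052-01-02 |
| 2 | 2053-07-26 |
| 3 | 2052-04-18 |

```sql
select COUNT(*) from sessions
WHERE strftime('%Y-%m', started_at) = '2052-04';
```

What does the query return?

1

Rows with year-month 2052-04: 2052-04-18 → 1.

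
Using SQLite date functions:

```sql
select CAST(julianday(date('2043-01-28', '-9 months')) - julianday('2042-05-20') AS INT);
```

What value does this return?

-22

Adding -9 months to 2043-01-28 gives 2042-04-28.
2 days remain in April 2042 after the 28th (30 − 28).
Then 20 days into May 2042.
Total: 2 + 20 = 22.
The subtraction is earlier − later, so the result is −22 → -22.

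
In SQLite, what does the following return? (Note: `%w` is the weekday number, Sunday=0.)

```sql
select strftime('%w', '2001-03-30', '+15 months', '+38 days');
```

First apply '+15 months', '+38 days': 2001-03-30 → 2002-08-07.
2002-08-07 is a Wednesday; with Sunday=0 that is 3.

3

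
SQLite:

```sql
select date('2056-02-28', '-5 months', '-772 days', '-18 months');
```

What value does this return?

Adding -5 months to 2056-02-28 gives 2055-09-28.
Applying '-772 days' to 2055-09-28: counting 772 days back gives 2053-08-17.
Adding -18 months to 2053-08-17 gives 2052-02-17.

2052-02-17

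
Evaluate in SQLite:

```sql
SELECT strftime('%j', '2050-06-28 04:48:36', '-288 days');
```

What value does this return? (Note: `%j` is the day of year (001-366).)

256

First apply '-288 days': 2050-06-28 04:48:36 → 2049-09-13 04:48:36.
Day-of-year for 2049-09-13: days since 2049-01-01 inclusive = 256, zero-padded to 256.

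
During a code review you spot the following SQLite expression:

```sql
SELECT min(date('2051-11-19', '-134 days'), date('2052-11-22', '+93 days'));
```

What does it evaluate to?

date('2051-11-19', '-134 days') → 2051-07-08.
date('2052-11-22', '+93 days') → 2053-02-23.
Earlier of the two is 2051-07-08.

2051-07-08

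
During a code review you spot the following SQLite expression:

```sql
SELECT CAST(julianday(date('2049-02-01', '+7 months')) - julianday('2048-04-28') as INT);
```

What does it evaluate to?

Adding +7 months to 2049-02-01 gives 2049-09-01.
2 days remain in April 2048 after the 28th (30 − 28).
Full months from May 2048 through August 2049 contribute their day counts.
Then 1 day into September 2049.
Total: 2 + 31 + 30 + 31 + 31 + 30 + 31 + 30 + 31 + 31 + 28 + 31 + 30 + 31 + 30 + 31 + 31 + 1 = 491.

491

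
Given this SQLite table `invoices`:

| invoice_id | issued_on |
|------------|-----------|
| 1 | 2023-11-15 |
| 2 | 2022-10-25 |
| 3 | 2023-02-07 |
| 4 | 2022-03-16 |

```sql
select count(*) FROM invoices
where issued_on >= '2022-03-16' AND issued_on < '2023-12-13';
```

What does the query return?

Rows in [2022-03-16, 2023-12-13): 2023-11-15, 2022-10-25, 2023-02-07, 2022-03-16 → 4 rows.

4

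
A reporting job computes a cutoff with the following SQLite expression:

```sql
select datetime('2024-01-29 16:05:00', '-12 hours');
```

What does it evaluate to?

2024-01-29 04:05:00

-12 hours from 2024-01-29 16:05:00 is 2024-01-29 04:05:00.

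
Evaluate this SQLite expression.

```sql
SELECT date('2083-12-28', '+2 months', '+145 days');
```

2084-07-22

Adding +2 months to 2083-12-28 gives 2084-02-28.
Applying '+145 days' to 2084-02-28: counting 145 days forward gives 2084-07-22.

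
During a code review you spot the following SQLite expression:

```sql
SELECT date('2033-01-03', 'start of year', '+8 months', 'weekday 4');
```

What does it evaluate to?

`start of year` rewinds 2033-01-03 to 2033-01-01.
Adding +8 months to 2033-01-01 gives 2033-09-01.
`weekday 4` advances to the next Thursday; 2033-09-01 is already a Thursday, so it stays at 2033-09-01.

2033-09-01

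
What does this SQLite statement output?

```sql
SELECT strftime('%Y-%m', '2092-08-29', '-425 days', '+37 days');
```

First apply '-425 days', '+37 days': 2092-08-29 → 2091-08-07.
`%Y-%m` extracts the year-month: 2091-08.

2091-08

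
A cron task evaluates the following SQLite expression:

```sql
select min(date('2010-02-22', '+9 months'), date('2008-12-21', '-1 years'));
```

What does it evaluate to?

2007-12-21

date('2010-02-22', '+9 months') → 2010-11-22.
date('2008-12-21', '-1 years') → 2007-12-21.
Earlier of the two is 2007-12-21.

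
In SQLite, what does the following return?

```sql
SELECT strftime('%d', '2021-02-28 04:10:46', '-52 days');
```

First apply '-52 days': 2021-02-28 04:10:46 → 2021-01-07 04:10:46.
`%d` extracts the 2-digit day of month: 07.

07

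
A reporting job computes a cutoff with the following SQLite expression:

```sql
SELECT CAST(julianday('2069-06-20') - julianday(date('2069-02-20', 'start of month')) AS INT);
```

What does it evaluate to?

139

`start of month` rewinds 2069-02-20 to 2069-02-01.
27 days remain in February 2069 after the 1st (28 − 1).
March 2069: 31 days.
April 2069: 30 days.
May 2069: 31 days.
Then 20 days into June 2069.
Total: 27 + 31 + 30 + 31 + 20 = 139.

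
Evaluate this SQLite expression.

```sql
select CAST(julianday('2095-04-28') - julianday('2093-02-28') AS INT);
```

789

0 days remain in February 2093 after the 28th (28 − 28).
Full months from March 2093 through March 2095 contribute their day counts.
Then 28 days into April 2095.
Total: 0 + 31 + 30 + 31 + 30 + 31 + 31 + 30 + 31 + 30 + 31 + 31 + 28 + 31 + 30 + 31 + 30 + 31 + 31 + 30 + 31 + 30 + 31 + 31 + 28 + 31 + 28 = 789.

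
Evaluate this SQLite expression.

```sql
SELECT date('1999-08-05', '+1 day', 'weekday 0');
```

1999-08-08

Advancing 1 more day within August lands on 1999-08-06.
`weekday 0` advances to the next Sunday; 1999-08-06 is a Friday, so it moves forward to 1999-08-08.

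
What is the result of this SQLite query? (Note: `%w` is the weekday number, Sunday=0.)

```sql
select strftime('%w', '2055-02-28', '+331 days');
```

First apply '+331 days': 2055-02-28 → 2056-01-25.
2056-01-25 is a Tuesday; with Sunday=0 that is 2.

2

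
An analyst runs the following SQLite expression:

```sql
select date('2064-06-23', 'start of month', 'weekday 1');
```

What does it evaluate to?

`start of month` rewinds 2064-06-23 to 2064-06-01.
`weekday 1` advances to the next Monday; 2064-06-01 is a Sunday, so it moves forward to 2064-06-02.

2064-06-02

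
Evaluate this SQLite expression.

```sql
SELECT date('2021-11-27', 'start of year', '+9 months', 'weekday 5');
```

`start of year` rewinds 2021-11-27 to 2021-01-01.
Adding +9 months to 2021-01-01 gives 2021-10-01.
`weekday 5` advances to the next Friday; 2021-10-01 is already a Friday, so it stays at 2021-10-01.

2021-10-01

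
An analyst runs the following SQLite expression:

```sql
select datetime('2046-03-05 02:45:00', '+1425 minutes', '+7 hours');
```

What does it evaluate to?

1425 minutes = 23h 45m; +1425 minutes from 2046-03-05 02:45:00 is 2046-03-06 02:30:00 (crosses midnight).
+7 hours from 2046-03-06 02:30:00 is 2046-03-06 09:30:00.

2046-03-06 09:30:00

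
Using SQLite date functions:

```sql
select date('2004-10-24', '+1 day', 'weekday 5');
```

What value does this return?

Advancing 1 more day within October lands on 2004-10-25.
`weekday 5` advances to the next Friday; 2004-10-25 is a Monday, so it moves forward to 2004-10-29.

2004-10-29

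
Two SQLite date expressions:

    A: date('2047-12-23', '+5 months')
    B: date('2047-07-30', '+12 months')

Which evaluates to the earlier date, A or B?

A = 2048-05-23.
B = 2048-07-30.
A is earlier.

A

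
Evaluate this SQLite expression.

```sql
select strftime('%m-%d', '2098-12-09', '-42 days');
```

First apply '-42 days': 2098-12-09 → 2098-10-28.
`%m-%d` extracts the month-day: 10-28.

10-28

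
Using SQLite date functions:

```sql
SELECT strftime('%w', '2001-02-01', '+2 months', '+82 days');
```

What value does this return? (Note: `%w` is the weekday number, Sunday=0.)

First apply '+2 months', '+82 days': 2001-02-01 → 2001-06-22.
2001-06-22 is a Friday; with Sunday=0 that is 5.

5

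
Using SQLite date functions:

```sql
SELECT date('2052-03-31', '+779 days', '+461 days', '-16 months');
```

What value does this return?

Applying '+779 days' to 2052-03-31: counting 779 days forward gives 2054-05-19.
Applying '+461 days' to 2054-05-19: counting 461 days forward gives 2055-08-23.
Adding -16 months to 2055-08-23 gives 2054-04-23.

2054-04-23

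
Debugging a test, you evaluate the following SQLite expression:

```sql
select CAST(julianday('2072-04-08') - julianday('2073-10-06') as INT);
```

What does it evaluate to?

-546

22 days remain in April 2072 after the 8th (30 − 8).
Full months from May 2072 through September 2073 contribute their day counts.
Then 6 days into October 2073.
Total: 22 + 31 + 30 + 31 + 31 + 30 + 31 + 30 + 31 + 31 + 28 + 31 + 30 + 31 + 30 + 31 + 31 + 30 + 6 = 546.
The subtraction is earlier − later, so the result is −546 → -546.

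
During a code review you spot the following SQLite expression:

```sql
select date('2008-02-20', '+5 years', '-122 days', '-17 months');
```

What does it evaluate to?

2011-05-21

Adding +5 years to 2008-02-20 gives 2013-02-20.
Applying '-122 days' to 2013-02-20: counting 122 days back gives 2012-10-21.
Adding -17 months to 2012-10-21 gives 2011-05-21.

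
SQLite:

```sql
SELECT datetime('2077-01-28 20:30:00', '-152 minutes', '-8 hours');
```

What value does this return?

2077-01-28 09:58:00

152 minutes = 2h 32m; -152 minutes from 2077-01-28 20:30:00 is 2077-01-28 17:58:00.
-8 hours from 2077-01-28 17:58:00 is 2077-01-28 09:58:00.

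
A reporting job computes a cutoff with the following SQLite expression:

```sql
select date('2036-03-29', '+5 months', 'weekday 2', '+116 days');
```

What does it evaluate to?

Adding +5 months to 2036-03-29 gives 2036-08-29.
`weekday 2` advances to the next Tuesday; 2036-08-29 is a Friday, so it moves forward to 2036-09-02.
Applying '+116 days' to 2036-09-02: counting 116 days forward gives 2036-12-27.

2036-12-27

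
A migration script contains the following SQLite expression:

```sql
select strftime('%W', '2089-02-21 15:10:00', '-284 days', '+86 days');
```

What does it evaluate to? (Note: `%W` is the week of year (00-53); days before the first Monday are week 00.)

First apply '-284 days', '+86 days': 2089-02-21 15:10:00 → 2088-08-07 15:10:00.
2088-08-07 is a Saturday. SQLite's %W counts Mondays since the year started; the result is 31.

31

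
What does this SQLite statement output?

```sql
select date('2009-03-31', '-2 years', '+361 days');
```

Adding -2 years to 2009-03-31 gives 2007-03-31.
Applying '+361 days' to 2007-03-31: counting 361 days forward gives 2008-03-26.

2008-03-26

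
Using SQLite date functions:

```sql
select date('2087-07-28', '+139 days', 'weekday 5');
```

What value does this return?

Applying '+139 days' to 2087-07-28: counting 139 days forward gives 2087-12-14.
`weekday 5` advances to the next Friday; 2087-12-14 is a Sunday, so it moves forward to 2087-12-19.

2087-12-19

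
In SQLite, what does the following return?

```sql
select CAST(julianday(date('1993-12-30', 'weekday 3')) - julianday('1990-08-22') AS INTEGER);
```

1232

`weekday 3` advances to the next Wednesday; 1993-12-30 is a Thursday, so it moves forward to 1994-01-05.
9 days remain in August 1990 after the 22nd (31 − 22).
Full months from September 1990 through December 1993 contribute their day counts.
Then 5 days into January 1994.
Total: 9 + 30 + 31 + 30 + 31 + 31 + 28 + 31 + 30 + 31 + 30 + 31 + 31 + 30 + 31 + 30 + 31 + 31 + 29 + 31 + 30 + 31 + 30 + 31 + 31 + 30 + 31 + 30 + 31 + 31 + 28 + 31 + 30 + 31 + 30 + 31 + 31 + 30 + 31 + 30 + 31 + 5 = 1232.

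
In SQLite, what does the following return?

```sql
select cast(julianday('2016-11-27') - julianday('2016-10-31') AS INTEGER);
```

27

0 days remain in October 2016 after the 31st (31 − 31).
Then 27 days into November 2016.
Total: 0 + 27 = 27.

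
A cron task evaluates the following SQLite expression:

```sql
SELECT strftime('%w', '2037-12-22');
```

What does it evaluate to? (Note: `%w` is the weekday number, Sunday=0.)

2

2037-12-22 is a Tuesday; with Sunday=0 that is 2.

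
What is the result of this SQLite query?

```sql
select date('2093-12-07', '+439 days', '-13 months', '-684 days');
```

2092-03-06

Applying '+439 days' to 2093-12-07: counting 439 days forward gives 2095-02-19.
Adding -13 months to 2095-02-19 gives 2094-01-19.
Applying '-684 days' to 2094-01-19: counting 684 days back gives 2092-03-06.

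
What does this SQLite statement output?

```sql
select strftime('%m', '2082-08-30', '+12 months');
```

08

First apply '+12 months': 2082-08-30 → 2083-08-30.
`%m` extracts the 2-digit month (01-12): 08.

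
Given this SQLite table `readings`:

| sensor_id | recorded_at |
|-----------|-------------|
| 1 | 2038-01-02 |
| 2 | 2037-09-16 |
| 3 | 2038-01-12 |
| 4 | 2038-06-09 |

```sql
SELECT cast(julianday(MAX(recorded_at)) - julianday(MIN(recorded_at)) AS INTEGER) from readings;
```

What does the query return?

266

MIN = 2037-09-16, MAX = 2038-06-09.
14 days remain in September 2037 after the 16th (30 − 16).
Full months from October 2037 through May 2038 contribute their day counts.
Then 9 days into June 2038.
Total: 14 + 31 + 30 + 31 + 31 + 28 + 31 + 30 + 31 + 9 = 266.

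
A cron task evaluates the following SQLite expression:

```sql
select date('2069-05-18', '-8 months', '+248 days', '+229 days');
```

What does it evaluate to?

2070-01-08

Adding -8 months to 2069-05-18 gives 2068-09-18.
Applying '+248 days' to 2068-09-18: counting 248 days forward gives 2069-05-24.
Applying '+229 days' to 2069-05-24: counting 229 days forward gives 2070-01-08.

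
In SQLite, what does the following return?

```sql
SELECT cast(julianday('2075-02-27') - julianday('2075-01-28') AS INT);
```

3 days remain in January 2075 after the 28th (31 − 28).
Then 27 days into February 2075.
Total: 3 + 27 = 30.

30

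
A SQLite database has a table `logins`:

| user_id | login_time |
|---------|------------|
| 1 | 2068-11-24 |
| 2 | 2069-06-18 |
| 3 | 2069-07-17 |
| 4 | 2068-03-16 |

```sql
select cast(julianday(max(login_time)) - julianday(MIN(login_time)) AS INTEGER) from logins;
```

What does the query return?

488

MIN = 2068-03-16, MAX = 2069-07-17.
15 days remain in March 2068 after the 16th (31 − 16).
Full months from April 2068 through June 2069 contribute their day counts.
Then 17 days into July 2069.
Total: 15 + 30 + 31 + 30 + 31 + 31 + 30 + 31 + 30 + 31 + 31 + 28 + 31 + 30 + 31 + 30 + 17 = 488.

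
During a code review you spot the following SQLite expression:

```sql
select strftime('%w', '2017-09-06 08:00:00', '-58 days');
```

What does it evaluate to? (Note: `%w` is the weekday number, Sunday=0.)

First apply '-58 days': 2017-09-06 08:00:00 → 2017-07-10 08:00:00.
2017-07-10 is a Monday; with Sunday=0 that is 1.

1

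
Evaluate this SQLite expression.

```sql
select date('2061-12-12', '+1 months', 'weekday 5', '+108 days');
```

2062-05-01

Adding +1 month to 2061-12-12 gives 2062-01-12.
`weekday 5` advances to the next Friday; 2062-01-12 is a Thursday, so it moves forward to 2062-01-13.
Applying '+108 days' to 2062-01-13: counting 108 days forward gives 2062-05-01.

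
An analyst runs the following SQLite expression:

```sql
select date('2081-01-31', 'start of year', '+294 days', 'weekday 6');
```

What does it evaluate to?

`start of year` rewinds 2081-01-31 to 2081-01-01.
Applying '+294 days' to 2081-01-01: counting 294 days forward gives 2081-10-22.
`weekday 6` advances to the next Saturday; 2081-10-22 is a Wednesday, so it moves forward to 2081-10-25.

2081-10-25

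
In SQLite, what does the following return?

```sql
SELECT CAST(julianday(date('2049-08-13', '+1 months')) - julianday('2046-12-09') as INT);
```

1009

Adding +1 month to 2049-08-13 gives 2049-09-13.
22 days remain in December 2046 after the 9th (31 − 9).
Full months from January 2047 through August 2049 contribute their day counts.
Then 13 days into September 2049.
Total: 22 + 31 + 28 + 31 + 30 + 31 + 30 + 31 + 31 + 30 + 31 + 30 + 31 + 31 + 29 + 31 + 30 + 31 + 30 + 31 + 31 + 30 + 31 + 30 + 31 + 31 + 28 + 31 + 30 + 31 + 30 + 31 + 31 + 13 = 1009.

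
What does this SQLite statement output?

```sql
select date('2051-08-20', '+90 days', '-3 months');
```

2051-08-18

Applying '+90 days' to 2051-08-20: counting 90 days forward gives 2051-11-18.
Adding -3 months to 2051-11-18 gives 2051-08-18.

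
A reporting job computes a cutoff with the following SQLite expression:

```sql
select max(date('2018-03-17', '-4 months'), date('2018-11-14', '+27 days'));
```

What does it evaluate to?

2018-12-11

date('2018-03-17', '-4 months') → 2017-11-17.
date('2018-11-14', '+27 days') → 2018-12-11.
Later of the two is 2018-12-11.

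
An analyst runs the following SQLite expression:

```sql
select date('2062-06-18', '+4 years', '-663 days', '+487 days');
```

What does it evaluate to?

2065-12-24

Adding +4 years to 2062-06-18 gives 2066-06-18.
Applying '-663 days' to 2066-06-18: counting 663 days back gives 2064-08-24.
Applying '+487 days' to 2064-08-24: counting 487 days forward gives 2065-12-24.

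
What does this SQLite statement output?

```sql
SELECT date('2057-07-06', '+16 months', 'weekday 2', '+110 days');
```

2059-03-02

Adding +16 months to 2057-07-06 gives 2058-11-06.
`weekday 2` advances to the next Tuesday; 2058-11-06 is a Wednesday, so it moves forward to 2058-11-12.
Applying '+110 days' to 2058-11-12: counting 110 days forward gives 2059-03-02.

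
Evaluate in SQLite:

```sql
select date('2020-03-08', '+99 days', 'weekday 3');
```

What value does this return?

2020-06-17

Applying '+99 days' to 2020-03-08: counting 99 days forward gives 2020-06-15.
`weekday 3` advances to the next Wednesday; 2020-06-15 is a Monday, so it moves forward to 2020-06-17.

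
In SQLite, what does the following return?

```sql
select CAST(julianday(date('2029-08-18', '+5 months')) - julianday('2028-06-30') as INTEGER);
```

567

Adding +5 months to 2029-08-18 gives 2030-01-18.
0 days remain in June 2028 after the 30th (30 − 30).
Full months from July 2028 through December 2029 contribute their day counts.
Then 18 days into January 2030.
Total: 0 + 31 + 31 + 30 + 31 + 30 + 31 + 31 + 28 + 31 + 30 + 31 + 30 + 31 + 31 + 30 + 31 + 30 + 31 + 18 = 567.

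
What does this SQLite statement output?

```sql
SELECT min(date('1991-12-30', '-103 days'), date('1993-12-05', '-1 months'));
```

date('1991-12-30', '-103 days') → 1991-09-18.
date('1993-12-05', '-1 months') → 1993-11-05.
Earlier of the two is 1991-09-18.

1991-09-18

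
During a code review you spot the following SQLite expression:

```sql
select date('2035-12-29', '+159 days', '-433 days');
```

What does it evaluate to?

2035-03-30

Applying '+159 days' to 2035-12-29: counting 159 days forward gives 2036-06-05.
Applying '-433 days' to 2036-06-05: counting 433 days back gives 2035-03-30.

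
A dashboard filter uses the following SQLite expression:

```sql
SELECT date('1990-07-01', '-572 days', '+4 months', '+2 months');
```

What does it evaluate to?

Applying '-572 days' to 1990-07-01: counting 572 days back gives 1988-12-06.
Adding +4 months to 1988-12-06 gives 1989-04-06.
Adding +2 months to 1989-04-06 gives 1989-06-06.

1989-06-06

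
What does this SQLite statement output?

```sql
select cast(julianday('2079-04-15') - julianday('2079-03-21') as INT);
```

25

10 days remain in March 2079 after the 21st (31 − 21).
Then 15 days into April 2079.
Total: 10 + 15 = 25.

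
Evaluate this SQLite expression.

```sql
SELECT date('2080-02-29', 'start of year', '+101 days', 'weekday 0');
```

2080-04-14

`start of year` rewinds 2080-02-29 to 2080-01-01.
Applying '+101 days' to 2080-01-01: counting 101 days forward gives 2080-04-11.
`weekday 0` advances to the next Sunday; 2080-04-11 is a Thursday, so it moves forward to 2080-04-14.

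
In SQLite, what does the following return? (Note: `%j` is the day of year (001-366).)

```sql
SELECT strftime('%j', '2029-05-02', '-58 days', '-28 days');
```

First apply '-58 days', '-28 days': 2029-05-02 → 2029-02-05.
Day-of-year for 2029-02-05: days since 2029-01-01 inclusive = 36, zero-padded to 036.

036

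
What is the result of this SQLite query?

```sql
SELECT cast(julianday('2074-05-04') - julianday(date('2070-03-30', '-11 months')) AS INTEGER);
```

Adding -11 months to 2070-03-30 gives 2069-04-30.
0 days remain in April 2069 after the 30th (30 − 30).
Full months from May 2069 through April 2074 contribute their day counts.
Then 4 days into May 2074.
Total: 0 + 31 + 30 + 31 + 31 + 30 + 31 + 30 + 31 + 31 + 28 + 31 + 30 + 31 + 30 + 31 + 31 + 30 + 31 + 30 + 31 + 31 + 28 + 31 + 30 + 31 + 30 + 31 + 31 + 30 + 31 + 30 + 31 + 31 + 29 + 31 + 30 + 31 + 30 + 31 + 31 + 30 + 31 + 30 + 31 + 31 + 28 + 31 + 30 + 31 + 30 + 31 + 31 + 30 + 31 + 30 + 31 + 31 + 28 + 31 + 30 + 4 = 1830.

1830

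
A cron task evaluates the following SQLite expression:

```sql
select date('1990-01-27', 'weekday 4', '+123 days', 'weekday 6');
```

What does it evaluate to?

1990-06-09

`weekday 4` advances to the next Thursday; 1990-01-27 is a Saturday, so it moves forward to 1990-02-01.
Applying '+123 days' to 1990-02-01: counting 123 days forward gives 1990-06-04.
`weekday 6` advances to the next Saturday; 1990-06-04 is a Monday, so it moves forward to 1990-06-09.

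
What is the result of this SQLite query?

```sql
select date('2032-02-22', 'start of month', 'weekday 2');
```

`start of month` rewinds 2032-02-22 to 2032-02-01.
`weekday 2` advances to the next Tuesday; 2032-02-01 is a Sunday, so it moves forward to 2032-02-03.

2032-02-03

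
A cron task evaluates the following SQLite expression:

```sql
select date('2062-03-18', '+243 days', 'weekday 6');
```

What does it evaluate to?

Applying '+243 days' to 2062-03-18: counting 243 days forward gives 2062-11-16.
`weekday 6` advances to the next Saturday; 2062-11-16 is a Thursday, so it moves forward to 2062-11-18.

2062-11-18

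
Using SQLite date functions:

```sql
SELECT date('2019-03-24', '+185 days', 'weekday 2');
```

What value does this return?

2019-10-01

Applying '+185 days' to 2019-03-24: counting 185 days forward gives 2019-09-25.
`weekday 2` advances to the next Tuesday; 2019-09-25 is a Wednesday, so it moves forward to 2019-10-01.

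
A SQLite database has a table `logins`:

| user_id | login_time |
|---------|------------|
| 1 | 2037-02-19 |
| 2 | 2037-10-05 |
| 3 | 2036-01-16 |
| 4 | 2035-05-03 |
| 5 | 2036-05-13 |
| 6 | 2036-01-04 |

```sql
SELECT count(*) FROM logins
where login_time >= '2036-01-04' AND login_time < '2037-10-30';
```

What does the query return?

5

Rows in [2036-01-04, 2037-10-30): 2037-02-19, 2037-10-05, 2036-01-16, 2036-05-13, 2036-01-04 → 5 rows.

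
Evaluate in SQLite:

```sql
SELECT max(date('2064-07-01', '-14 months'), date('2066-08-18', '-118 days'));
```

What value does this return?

date('2064-07-01', '-14 months') → 2063-05-01.
date('2066-08-18', '-118 days') → 2066-04-22.
Later of the two is 2066-04-22.

2066-04-22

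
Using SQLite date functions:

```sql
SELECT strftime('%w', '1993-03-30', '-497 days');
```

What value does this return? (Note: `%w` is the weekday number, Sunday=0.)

First apply '-497 days': 1993-03-30 → 1991-11-19.
1991-11-19 is a Tuesday; with Sunday=0 that is 2.

2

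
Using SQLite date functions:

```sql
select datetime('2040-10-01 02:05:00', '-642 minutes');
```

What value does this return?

642 minutes = 10h 42m; -642 minutes from 2040-10-01 02:05:00 is 2040-09-30 15:23:00 (crosses midnight).

2040-09-30 15:23:00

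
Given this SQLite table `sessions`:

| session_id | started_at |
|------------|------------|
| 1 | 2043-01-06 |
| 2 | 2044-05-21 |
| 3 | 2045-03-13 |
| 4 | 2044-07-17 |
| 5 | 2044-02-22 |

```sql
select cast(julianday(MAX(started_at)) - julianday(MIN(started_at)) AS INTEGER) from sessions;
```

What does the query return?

MIN = 2043-01-06, MAX = 2045-03-13.
25 days remain in January 2043 after the 6th (31 − 6).
Full months from February 2043 through February 2045 contribute their day counts.
Then 13 days into March 2045.
Total: 25 + 28 + 31 + 30 + 31 + 30 + 31 + 31 + 30 + 31 + 30 + 31 + 31 + 29 + 31 + 30 + 31 + 30 + 31 + 31 + 30 + 31 + 30 + 31 + 31 + 28 + 13 = 797.

797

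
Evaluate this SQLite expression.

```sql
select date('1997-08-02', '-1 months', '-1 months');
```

Adding -1 month to 1997-08-02 gives 1997-07-02.
Adding -1 month to 1997-07-02 gives 1997-06-02.

1997-06-02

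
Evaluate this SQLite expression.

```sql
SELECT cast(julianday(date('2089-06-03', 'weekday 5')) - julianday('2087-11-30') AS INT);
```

551

`weekday 5` advances to the next Friday; 2089-06-03 is already a Friday, so it stays at 2089-06-03.
0 days remain in November 2087 after the 30th (30 − 30).
Full months from December 2087 through May 2089 contribute their day counts.
Then 3 days into June 2089.
Total: 0 + 31 + 31 + 29 + 31 + 30 + 31 + 30 + 31 + 31 + 30 + 31 + 30 + 31 + 31 + 28 + 31 + 30 + 31 + 3 = 551.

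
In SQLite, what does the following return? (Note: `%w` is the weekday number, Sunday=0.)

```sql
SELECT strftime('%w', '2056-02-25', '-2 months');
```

First apply '-2 months': 2056-02-25 → 2055-12-25.
2055-12-25 is a Saturday; with Sunday=0 that is 6.

6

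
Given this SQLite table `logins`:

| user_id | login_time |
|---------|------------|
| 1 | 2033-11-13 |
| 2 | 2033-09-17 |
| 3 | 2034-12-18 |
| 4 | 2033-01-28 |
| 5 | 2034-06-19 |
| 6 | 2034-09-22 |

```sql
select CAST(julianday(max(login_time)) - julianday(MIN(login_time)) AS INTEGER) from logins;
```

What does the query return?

MIN = 2033-01-28, MAX = 2034-12-18.
3 days remain in January 2033 after the 28th (31 − 28).
Full months from February 2033 through November 2034 contribute their day counts.
Then 18 days into December 2034.
Total: 3 + 28 + 31 + 30 + 31 + 30 + 31 + 31 + 30 + 31 + 30 + 31 + 31 + 28 + 31 + 30 + 31 + 30 + 31 + 31 + 30 + 31 + 30 + 18 = 689.

689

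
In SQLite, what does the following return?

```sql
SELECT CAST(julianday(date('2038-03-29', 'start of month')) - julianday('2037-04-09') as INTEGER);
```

326

`start of month` rewinds 2038-03-29 to 2038-03-01.
21 days remain in April 2037 after the 9th (30 − 9).
Full months from May 2037 through February 2038 contribute their day counts.
Then 1 day into March 2038.
Total: 21 + 31 + 30 + 31 + 31 + 30 + 31 + 30 + 31 + 31 + 28 + 1 = 326.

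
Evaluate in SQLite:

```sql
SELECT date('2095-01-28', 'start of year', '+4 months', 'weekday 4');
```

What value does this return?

2095-05-05

`start of year` rewinds 2095-01-28 to 2095-01-01.
Adding +4 months to 2095-01-01 gives 2095-05-01.
`weekday 4` advances to the next Thursday; 2095-05-01 is a Sunday, so it moves forward to 2095-05-05.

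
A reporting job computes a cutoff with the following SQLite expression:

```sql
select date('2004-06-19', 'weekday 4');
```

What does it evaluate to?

2004-06-24

`weekday 4` advances to the next Thursday; 2004-06-19 is a Saturday, so it moves forward to 2004-06-24.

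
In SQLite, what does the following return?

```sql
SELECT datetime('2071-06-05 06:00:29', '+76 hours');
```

+76 hours from 2071-06-05 06:00:29 is 2071-06-08 10:00:29 (crosses midnight).

2071-06-08 10:00:29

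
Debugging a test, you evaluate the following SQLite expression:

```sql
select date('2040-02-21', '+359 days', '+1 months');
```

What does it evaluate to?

Applying '+359 days' to 2040-02-21: counting 359 days forward gives 2041-02-14.
Adding +1 month to 2041-02-14 gives 2041-03-14.

2041-03-14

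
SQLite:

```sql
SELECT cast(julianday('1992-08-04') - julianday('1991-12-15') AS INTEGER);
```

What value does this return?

233

16 days remain in December 1991 after the 15th (31 − 15).
Full months from January 1992 through July 1992 contribute their day counts.
Then 4 days into August 1992.
Total: 16 + 31 + 29 + 31 + 30 + 31 + 30 + 31 + 4 = 233.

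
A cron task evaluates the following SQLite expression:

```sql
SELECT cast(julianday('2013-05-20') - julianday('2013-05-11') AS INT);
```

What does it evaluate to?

Both dates are in May 2013: 20 − 11 = 9.

9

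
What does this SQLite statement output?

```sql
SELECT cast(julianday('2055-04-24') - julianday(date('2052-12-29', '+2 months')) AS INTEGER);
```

784

Adding +2 months to 2052-12-29 targets 2053-02-29. February 2053 has only 28 days, so SQLite normalizes the 1-day overflow forward to 2053-03-01.
30 days remain in March 2053 after the 1st (31 − 1).
Full months from April 2053 through March 2055 contribute their day counts.
Then 24 days into April 2055.
Total: 30 + 30 + 31 + 30 + 31 + 31 + 30 + 31 + 30 + 31 + 31 + 28 + 31 + 30 + 31 + 30 + 31 + 31 + 30 + 31 + 30 + 31 + 31 + 28 + 31 + 24 = 784.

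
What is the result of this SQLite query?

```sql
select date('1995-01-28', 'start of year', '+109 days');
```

`start of year` rewinds 1995-01-28 to 1995-01-01.
Applying '+109 days' to 1995-01-01: counting 109 days forward gives 1995-04-20.

1995-04-20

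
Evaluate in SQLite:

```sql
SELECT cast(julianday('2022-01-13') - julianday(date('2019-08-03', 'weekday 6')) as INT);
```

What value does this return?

`weekday 6` advances to the next Saturday; 2019-08-03 is already a Saturday, so it stays at 2019-08-03.
28 days remain in August 2019 after the 3rd (31 − 3).
Full months from September 2019 through December 2021 contribute their day counts.
Then 13 days into January 2022.
Total: 28 + 30 + 31 + 30 + 31 + 31 + 29 + 31 + 30 + 31 + 30 + 31 + 31 + 30 + 31 + 30 + 31 + 31 + 28 + 31 + 30 + 31 + 30 + 31 + 31 + 30 + 31 + 30 + 31 + 13 = 894.

894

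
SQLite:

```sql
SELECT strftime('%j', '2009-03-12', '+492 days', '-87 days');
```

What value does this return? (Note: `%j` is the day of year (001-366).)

111

First apply '+492 days', '-87 days': 2009-03-12 → 2010-04-21.
Day-of-year for 2010-04-21: days since 2010-01-01 inclusive = 111, zero-padded to 111.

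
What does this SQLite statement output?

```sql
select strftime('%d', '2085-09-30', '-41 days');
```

20

First apply '-41 days': 2085-09-30 → 2085-08-20.
`%d` extracts the 2-digit day of month: 20.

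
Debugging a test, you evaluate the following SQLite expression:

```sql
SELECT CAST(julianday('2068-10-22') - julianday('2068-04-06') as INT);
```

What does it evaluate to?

199

24 days remain in April 2068 after the 6th (30 − 6).
May 2068: 31 days.
June 2068: 30 days.
July 2068: 31 days.
August 2068: 31 days.
September 2068: 30 days.
Then 22 days into October 2068.
Total: 24 + 31 + 30 + 31 + 31 + 30 + 22 = 199.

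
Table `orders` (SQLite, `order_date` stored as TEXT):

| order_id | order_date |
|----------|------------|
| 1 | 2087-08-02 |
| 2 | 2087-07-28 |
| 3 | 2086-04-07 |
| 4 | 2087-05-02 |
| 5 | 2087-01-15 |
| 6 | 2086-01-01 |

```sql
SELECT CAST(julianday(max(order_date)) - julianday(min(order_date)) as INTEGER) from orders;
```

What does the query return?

578

MIN = 2086-01-01, MAX = 2087-08-02.
30 days remain in January 2086 after the 1st (31 − 1).
Full months from February 2086 through July 2087 contribute their day counts.
Then 2 days into August 2087.
Total: 30 + 28 + 31 + 30 + 31 + 30 + 31 + 31 + 30 + 31 + 30 + 31 + 31 + 28 + 31 + 30 + 31 + 30 + 31 + 2 = 578.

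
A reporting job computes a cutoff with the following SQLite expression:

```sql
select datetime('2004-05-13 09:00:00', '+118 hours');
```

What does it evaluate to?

+118 hours from 2004-05-13 09:00:00 is 2004-05-18 07:00:00 (crosses midnight).

2004-05-18 07:00:00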